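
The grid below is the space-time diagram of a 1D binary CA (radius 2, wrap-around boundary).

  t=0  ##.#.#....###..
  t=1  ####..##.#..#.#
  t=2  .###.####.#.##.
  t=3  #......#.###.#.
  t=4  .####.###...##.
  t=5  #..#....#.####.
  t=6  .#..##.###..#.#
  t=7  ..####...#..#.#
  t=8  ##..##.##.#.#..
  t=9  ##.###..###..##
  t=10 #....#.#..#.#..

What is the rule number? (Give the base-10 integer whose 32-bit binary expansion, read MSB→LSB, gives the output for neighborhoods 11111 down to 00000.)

  #####|#  b31=1 t=1,i=1
  ####.|#  b30=1 t=1,i=2
  ###.#|.  b29=0 t=2,i=3
  ###..|#  b28=1 t=0,i=12
  ##.##|.  b27=0 t=2,i=4
  ##.#.|#  b26=1 t=0,i=2
  ##..#|.  b25=0 t=0,i=13
  ##...|.  b24=0 t=4,i=9
  #.###|.  b23=0 t=1,i=14
  #.##.|.  b22=0 t=2,i=12
  #.#.#|#  b21=1 t=0,i=3
  #.#..|.  b20=0 t=0,i=5
  #..##|#  b19=1 t=0,i=14
  #..#.|.  b18=0 t=1,i=11
  #...#|#  b17=1 t=4,i=10
  #....|#  b16=1 t=0,i=7
  .####|.  b15=0 t=1,i=0
  .###.|.  b14=0 t=0,i=11
  .##.#|#  b13=1 t=0,i=1
  .##..|#  b12=1 t=2,i=13
  .#.##|#  b11=1 t=1,i=13
  .#.#.|.  b10=0 t=0,i=4
  .#..#|#  b9=1 t=1,i=10
  .#...|#  b8=1 t=0,i=6
  ..###|.  b7=0 t=0,i=10
  ..##.|#  b6=1 t=0,i=0
  ..#.#|#  b5=1 t=1,i=12
  ..#..|.  b4=0 t=5,i=3
  ...##|#  b3=1 t=0,i=9
  ...#.|#  b2=1 t=3,i=6
  ....#|.  b1=0 t=0,i=8
  .....|#  b0=1 t=3,i=3
  bits 11010100001010110011101101101101 = 3559603053

3559603053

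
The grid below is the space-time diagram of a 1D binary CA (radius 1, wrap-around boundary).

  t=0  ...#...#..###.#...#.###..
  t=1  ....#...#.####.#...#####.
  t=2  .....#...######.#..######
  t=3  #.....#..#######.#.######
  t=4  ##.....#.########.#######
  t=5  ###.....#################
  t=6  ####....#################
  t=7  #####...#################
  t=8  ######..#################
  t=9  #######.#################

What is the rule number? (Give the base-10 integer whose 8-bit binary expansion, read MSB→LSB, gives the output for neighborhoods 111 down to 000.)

248

  [7] ### => #  t=0,i=11
  [6] ##. => #  t=0,i=12
  [5] #.# => #  t=0,i=13
  [4] #.. => #  t=0,i=4
  [3] .## => #  t=0,i=10
  [2] .#. => .  t=0,i=3
  [1] ..# => .  t=0,i=2
  [0] ... => .  t=0,i=0
  bits 11111000 = 248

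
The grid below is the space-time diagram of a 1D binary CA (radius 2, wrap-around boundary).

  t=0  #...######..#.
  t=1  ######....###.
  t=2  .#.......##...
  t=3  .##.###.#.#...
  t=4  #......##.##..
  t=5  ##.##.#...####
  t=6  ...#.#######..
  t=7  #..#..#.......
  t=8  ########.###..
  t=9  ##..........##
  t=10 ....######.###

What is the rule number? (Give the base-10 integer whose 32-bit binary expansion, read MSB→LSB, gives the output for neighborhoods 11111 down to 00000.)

  nb #####: next=.  (t=0,i=6, bit31=0)
  nb ####.: next=.  (t=0,i=8, bit30=0)
  nb ###.#: next=.  (t=1,i=12, bit29=0)
  nb ###..: next=.  (t=0,i=9, bit28=0)
  nb ##.##: next=.  (t=1,i=13, bit27=0)
  nb ##.#.: next=#  (t=3,i=7, bit26=1)
  nb ##..#: next=#  (t=0,i=10, bit25=1)
  nb ##...: next=.  (t=1,i=6, bit24=0)
  nb #.###: next=.  (t=1,i=0, bit23=0)
  nb #.##.: next=#  (t=4,i=10, bit22=1)
  nb #.#.#: next=#  (t=3,i=8, bit21=1)
  nb #.#..: next=#  (t=0,i=0, bit20=1)
  nb #..##: next=#  (t=8,i=13, bit19=1)
  nb #..#.: next=#  (t=0,i=11, bit18=1)
  nb #...#: next=#  (t=0,i=2, bit17=1)
  nb #....: next=.  (t=1,i=7, bit16=0)
  nb .####: next=#  (t=0,i=5, bit15=1)
  nb .###.: next=.  (t=1,i=11, bit14=0)
  nb .##.#: next=.  (t=3,i=2, bit13=0)
  nb .##..: next=#  (t=2,i=10, bit12=1)
  nb .#.##: next=.  (t=6,i=4, bit11=0)
  nb .#.#.: next=.  (t=0,i=13, bit10=0)
  nb .#..#: next=#  (t=7,i=1, bit9=1)
  nb .#...: next=#  (t=0,i=1, bit8=1)
  nb ..###: next=#  (t=0,i=4, bit7=1)
  nb ..##.: next=.  (t=2,i=9, bit6=0)
  nb ..#.#: next=#  (t=0,i=12, bit5=1)
  nb ..#..: next=#  (t=2,i=1, bit4=1)
  nb ...##: next=#  (t=0,i=3, bit3=1)
  nb ...#.: next=.  (t=2,i=0, bit2=0)
  nb ....#: next=.  (t=1,i=8, bit1=0)
  nb .....: next=#  (t=2,i=4, bit0=1)
  bits 00000110011111101001001110111001 = 108958649

108958649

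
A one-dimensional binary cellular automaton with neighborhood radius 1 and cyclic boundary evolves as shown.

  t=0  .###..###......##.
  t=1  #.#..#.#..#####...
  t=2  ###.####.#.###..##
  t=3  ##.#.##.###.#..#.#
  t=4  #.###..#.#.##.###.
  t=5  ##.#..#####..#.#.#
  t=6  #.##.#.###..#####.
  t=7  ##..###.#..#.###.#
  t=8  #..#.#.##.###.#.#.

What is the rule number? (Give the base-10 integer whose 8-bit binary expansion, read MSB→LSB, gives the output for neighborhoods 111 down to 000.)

  nb ###: next=#  (t=0,i=2, bit7=1)
  nb ##.: next=.  (t=0,i=3, bit6=0)
  nb #.#: next=#  (t=1,i=1, bit5=1)
  nb #..: next=.  (t=0,i=4, bit4=0)
  nb .##: next=.  (t=0,i=1, bit3=0)
  nb .#.: next=#  (t=1,i=0, bit2=1)
  nb ..#: next=#  (t=0,i=0, bit1=1)
  nb ...: next=#  (t=0,i=10, bit0=1)
  bits 10100111 = 167

167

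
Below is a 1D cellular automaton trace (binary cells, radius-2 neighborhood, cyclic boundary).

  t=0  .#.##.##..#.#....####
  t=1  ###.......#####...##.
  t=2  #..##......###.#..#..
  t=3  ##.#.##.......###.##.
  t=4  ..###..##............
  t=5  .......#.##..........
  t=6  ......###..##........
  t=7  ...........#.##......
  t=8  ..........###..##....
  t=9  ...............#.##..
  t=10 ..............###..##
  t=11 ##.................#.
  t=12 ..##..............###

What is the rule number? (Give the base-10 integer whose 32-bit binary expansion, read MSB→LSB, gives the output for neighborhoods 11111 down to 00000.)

3316748148

  nb #####: next=#  (t=1,i=12, bit31=1)
  nb ####.: next=#  (t=0,i=19, bit30=1)
  nb ###.#: next=.  (t=0,i=20, bit29=0)
  nb ###..: next=.  (t=1,i=2, bit28=0)
  nb ##.##: next=.  (t=0,i=5, bit27=0)
  nb ##.#.: next=#  (t=0,i=0, bit26=1)
  nb ##..#: next=.  (t=0,i=8, bit25=0)
  nb ##...: next=#  (t=1,i=3, bit24=1)
  nb #.###: next=#  (t=1,i=0, bit23=1)
  nb #.##.: next=.  (t=0,i=3, bit22=0)
  nb #.#.#: next=#  (t=0,i=1, bit21=1)
  nb #.#..: next=#  (t=0,i=12, bit20=1)
  nb #..##: next=.  (t=2,i=2, bit19=0)
  nb #..#.: next=.  (t=0,i=9, bit18=0)
  nb #...#: next=.  (t=1,i=16, bit17=0)
  nb #....: next=#  (t=0,i=14, bit16=1)
  nb .####: next=#  (t=0,i=18, bit15=1)
  nb .###.: next=.  (t=1,i=1, bit14=0)
  nb .##.#: next=.  (t=0,i=4, bit13=0)
  nb .##..: next=.  (t=0,i=7, bit12=0)
  nb .#.##: next=#  (t=0,i=2, bit11=1)
  nb .#.#.: next=#  (t=0,i=11, bit10=1)
  nb .#..#: next=#  (t=2,i=1, bit9=1)
  nb .#...: next=#  (t=0,i=13, bit8=1)
  nb ..###: next=.  (t=0,i=17, bit7=0)
  nb ..##.: next=#  (t=1,i=18, bit6=1)
  nb ..#.#: next=#  (t=0,i=10, bit5=1)
  nb ..#..: next=#  (t=2,i=0, bit4=1)
  nb ...##: next=.  (t=0,i=16, bit3=0)
  nb ...#.: next=#  (t=5,i=6, bit2=1)
  nb ....#: next=.  (t=0,i=15, bit1=0)
  nb .....: next=.  (t=1,i=5, bit0=0)
  bits 11000101101100011000111101110100 = 3316748148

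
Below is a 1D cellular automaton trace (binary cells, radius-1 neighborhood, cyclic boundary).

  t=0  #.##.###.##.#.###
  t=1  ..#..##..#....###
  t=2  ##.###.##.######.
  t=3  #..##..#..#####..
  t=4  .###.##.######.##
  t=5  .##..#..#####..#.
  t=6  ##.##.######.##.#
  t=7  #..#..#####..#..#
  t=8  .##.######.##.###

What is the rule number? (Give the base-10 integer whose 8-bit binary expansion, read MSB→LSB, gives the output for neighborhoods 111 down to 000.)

  ###|#  b7=1 t=0,i=6
  ##.|.  b6=0 t=0,i=0
  #.#|.  b5=0 t=0,i=1
  #..|#  b4=1 t=1,i=0
  .##|#  b3=1 t=0,i=2
  .#.|.  b2=0 t=0,i=12
  ..#|#  b1=1 t=1,i=1
  ...|#  b0=1 t=1,i=11
  bits 10011011 = 155

155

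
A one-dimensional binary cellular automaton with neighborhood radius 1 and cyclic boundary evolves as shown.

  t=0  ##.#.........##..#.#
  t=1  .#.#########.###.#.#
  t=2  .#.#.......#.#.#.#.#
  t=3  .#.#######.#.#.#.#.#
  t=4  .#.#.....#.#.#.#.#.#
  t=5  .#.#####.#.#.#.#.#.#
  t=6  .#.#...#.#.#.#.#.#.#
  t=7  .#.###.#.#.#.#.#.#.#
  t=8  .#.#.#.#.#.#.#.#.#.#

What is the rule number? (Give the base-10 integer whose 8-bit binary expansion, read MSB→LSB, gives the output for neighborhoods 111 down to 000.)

93

  nb ###: next=.  (t=0,i=0, bit7=0)
  nb ##.: next=#  (t=0,i=1, bit6=1)
  nb #.#: next=.  (t=0,i=2, bit5=0)
  nb #..: next=#  (t=0,i=4, bit4=1)
  nb .##: next=#  (t=0,i=13, bit3=1)
  nb .#.: next=#  (t=0,i=3, bit2=1)
  nb ..#: next=.  (t=0,i=12, bit1=0)
  nb ...: next=#  (t=0,i=5, bit0=1)
  bits 01011101 = 93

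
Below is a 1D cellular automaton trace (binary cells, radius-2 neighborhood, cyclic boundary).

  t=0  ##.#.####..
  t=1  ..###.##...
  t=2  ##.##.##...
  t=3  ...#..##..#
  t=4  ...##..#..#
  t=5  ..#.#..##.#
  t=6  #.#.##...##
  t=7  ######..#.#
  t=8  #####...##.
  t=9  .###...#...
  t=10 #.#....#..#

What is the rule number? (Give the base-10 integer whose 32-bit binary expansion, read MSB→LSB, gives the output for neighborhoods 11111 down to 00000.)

3832601146

  [31] ##### => #  t=7,i=1
  [30] ####. => #  t=0,i=7
  [29] ###.# => #  t=1,i=4
  [28] ###.. => .  t=0,i=8
  [27] ##.## => .  t=1,i=5
  [26] ##.#. => #  t=0,i=2
  [25] ##..# => .  t=0,i=9
  [24] ##... => .  t=1,i=8
  [23] #.### => .  t=0,i=5
  [22] #.##. => #  t=1,i=6
  [21] #.#.# => #  t=0,i=3
  [20] #.#.. => #  t=5,i=4
  [19] #..## => .  t=0,i=10
  [18] #..#. => .  t=3,i=9
  [17] #...# => .  t=2,i=9
  [16] #.... => .  t=1,i=9
  [15] .#### => #  t=0,i=6
  [14] .###. => #  t=1,i=3
  [13] .##.# => .  t=0,i=1
  [12] .##.. => #  t=1,i=7
  [11] .#.## => #  t=0,i=4
  [10] .#.#. => .  t=5,i=3
  [9] .#..# => #  t=3,i=4
  [8] .#... => .  t=3,i=0
  [7] ..### => .  t=1,i=2
  [6] ..##. => .  t=0,i=0
  [5] ..#.# => #  t=5,i=2
  [4] ..#.. => #  t=3,i=3
  [3] ...## => #  t=1,i=1
  [2] ...#. => .  t=3,i=2
  [1] ....# => #  t=1,i=0
  [0] ..... => .  t=1,i=10
  bits 11100100011100001101101000111010 = 3832601146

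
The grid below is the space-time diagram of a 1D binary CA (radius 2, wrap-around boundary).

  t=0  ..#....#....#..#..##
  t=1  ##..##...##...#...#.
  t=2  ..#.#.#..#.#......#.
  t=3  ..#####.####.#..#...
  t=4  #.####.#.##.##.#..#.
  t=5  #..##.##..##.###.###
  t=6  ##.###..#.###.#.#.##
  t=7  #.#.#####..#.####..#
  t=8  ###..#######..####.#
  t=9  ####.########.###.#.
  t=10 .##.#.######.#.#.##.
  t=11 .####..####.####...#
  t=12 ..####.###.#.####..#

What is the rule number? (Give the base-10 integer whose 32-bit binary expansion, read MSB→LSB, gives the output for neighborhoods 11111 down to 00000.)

  ##### -> #   bit 31 = 1  t=3,i=4
  ####. -> #   bit 30 = 1  t=3,i=5
  ###.# -> .   bit 29 = 0  t=3,i=6
  ###.. -> #   bit 28 = 1  t=5,i=0
  ##.## -> #   bit 27 = 1  t=3,i=7
  ##.#. -> #   bit 26 = 1  t=3,i=12
  ##..# -> #   bit 25 = 1  t=0,i=0
  ##... -> #   bit 24 = 1  t=1,i=6
  #.### -> .   bit 23 = 0  t=3,i=8
  #.##. -> .   bit 22 = 0  t=1,i=0
  #.#.# -> #   bit 21 = 1  t=2,i=4
  #.#.. -> #   bit 20 = 1  t=2,i=6
  #..## -> .   bit 19 = 0  t=0,i=17
  #..#. -> #   bit 18 = 1  t=0,i=1
  #...# -> .   bit 17 = 0  t=1,i=7
  #.... -> #   bit 16 = 1  t=0,i=4
  .#### -> #   bit 15 = 1  t=3,i=3
  .###. -> #   bit 14 = 1  t=5,i=14
  .##.# -> #   bit 13 = 1  t=4,i=10
  .##.. -> .   bit 12 = 0  t=0,i=19
  .#.## -> .   bit 11 = 0  t=1,i=19
  .#.#. -> #   bit 10 = 1  t=2,i=3
  .#..# -> .   bit 9 = 0  t=0,i=13
  .#... -> .   bit 8 = 0  t=0,i=3
  ..### -> #   bit 7 = 1  t=3,i=2
  ..##. -> #   bit 6 = 1  t=0,i=18
  ..#.# -> #   bit 5 = 1  t=1,i=18
  ..#.. -> .   bit 4 = 0  t=0,i=2
  ...## -> .   bit 3 = 0  t=1,i=8
  ...#. -> .   bit 2 = 0  t=0,i=6
  ....# -> #   bit 1 = 1  t=0,i=5
  ..... -> .   bit 0 = 0  t=2,i=14
  bits 11011111001101011110010011100010 = 3744851170

3744851170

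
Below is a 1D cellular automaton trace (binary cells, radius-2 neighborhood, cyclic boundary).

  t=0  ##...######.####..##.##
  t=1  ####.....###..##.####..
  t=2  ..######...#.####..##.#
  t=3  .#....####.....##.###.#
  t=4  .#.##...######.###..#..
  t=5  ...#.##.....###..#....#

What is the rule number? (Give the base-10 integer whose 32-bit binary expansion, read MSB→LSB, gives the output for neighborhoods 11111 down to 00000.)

  #####|.  b31=0 t=0,i=7
  ####.|#  b30=1 t=0,i=0
  ###.#|#  b29=1 t=0,i=10
  ###..|#  b28=1 t=0,i=1
  ##.##|#  b27=1 t=0,i=11
  ##.#.|.  b26=0 t=2,i=21
  ##..#|.  b25=0 t=0,i=16
  ##...|#  b24=1 t=0,i=2
  #.###|.  b23=0 t=0,i=12
  #.##.|#  b22=1 t=4,i=3
  #.#.#|.  b21=0 t=3,i=22
  #.#..|#  b20=1 t=2,i=22
  #..##|#  b19=1 t=0,i=17
  #..#.|.  b18=0 t=4,i=19
  #...#|#  b17=1 t=0,i=3
  #....|#  b16=1 t=1,i=5
  .####|.  b15=0 t=0,i=6
  .###.|.  b14=0 t=1,i=10
  .##.#|#  b13=1 t=0,i=19
  .##..|.  b12=0 t=4,i=4
  .#.##|.  b11=0 t=2,i=12
  .#.#.|.  b10=0 t=3,i=0
  .#..#|.  b9=0 t=2,i=0
  .#...|.  b8=0 t=3,i=2
  ..###|.  b7=0 t=0,i=5
  ..##.|#  b6=1 t=0,i=18
  ..#.#|.  b5=0 t=2,i=11
  ..#..|.  b4=0 t=4,i=20
  ...##|.  b3=0 t=0,i=4
  ...#.|.  b2=0 t=2,i=10
  ....#|#  b1=1 t=1,i=7
  .....|#  b0=1 t=1,i=6
  bits 01111001010110110010000001000011 = 2036015171

2036015171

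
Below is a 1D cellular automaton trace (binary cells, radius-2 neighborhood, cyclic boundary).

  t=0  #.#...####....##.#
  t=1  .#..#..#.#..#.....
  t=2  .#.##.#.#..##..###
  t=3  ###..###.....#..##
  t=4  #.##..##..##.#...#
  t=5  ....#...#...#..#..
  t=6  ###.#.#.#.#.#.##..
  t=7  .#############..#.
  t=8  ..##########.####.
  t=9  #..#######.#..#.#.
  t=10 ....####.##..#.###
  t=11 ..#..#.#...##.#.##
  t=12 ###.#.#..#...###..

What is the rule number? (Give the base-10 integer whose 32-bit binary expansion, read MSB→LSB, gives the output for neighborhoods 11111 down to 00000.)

3055995923

  #####|#  b31=1 t=3,i=0
  ####.|.  b30=0 t=0,i=8
  ###.#|#  b29=1 t=2,i=17
  ###..|#  b28=1 t=0,i=9
  ##.##|.  b27=0 t=0,i=16
  ##.#.|#  b26=1 t=0,i=1
  ##..#|#  b25=1 t=2,i=13
  ##...|.  b24=0 t=0,i=10
  #.###|.  b23=0 t=8,i=13
  #.##.|.  b22=0 t=0,i=17
  #.#.#|#  b21=1 t=2,i=1
  #.#..|.  b20=0 t=0,i=2
  #..##|.  b19=0 t=2,i=10
  #..#.|#  b18=1 t=1,i=3
  #...#|#  b17=1 t=0,i=4
  #....|.  b16=0 t=0,i=11
  .####|#  b15=1 t=0,i=7
  .###.|#  b14=1 t=2,i=16
  .##.#|.  b13=0 t=0,i=0
  .##..|.  b12=0 t=2,i=12
  .#.##|#  b11=1 t=2,i=2
  .#.#.|#  b10=1 t=1,i=8
  .#..#|.  b9=0 t=1,i=2
  .#...|.  b8=0 t=0,i=3
  ..###|.  b7=0 t=0,i=6
  ..##.|.  b6=0 t=0,i=14
  ..#.#|.  b5=0 t=1,i=7
  ..#..|#  b4=1 t=1,i=1
  ...##|.  b3=0 t=0,i=5
  ...#.|.  b2=0 t=1,i=0
  ....#|#  b1=1 t=0,i=12
  .....|#  b0=1 t=1,i=15
  bits 10110110001001101100110000010011 = 3055995923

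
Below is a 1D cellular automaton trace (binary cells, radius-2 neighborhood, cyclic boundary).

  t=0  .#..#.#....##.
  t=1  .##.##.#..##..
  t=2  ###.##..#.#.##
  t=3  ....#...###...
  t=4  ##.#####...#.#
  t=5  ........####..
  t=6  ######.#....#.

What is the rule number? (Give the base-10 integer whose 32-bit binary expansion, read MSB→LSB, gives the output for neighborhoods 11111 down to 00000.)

  ##### -> .   bit 31 = 0  t=2,i=0
  ####. -> .   bit 30 = 0  t=2,i=1
  ###.# -> .   bit 29 = 0  t=2,i=2
  ###.. -> .   bit 28 = 0  t=3,i=10
  ##.## -> .   bit 27 = 0  t=1,i=3
  ##.#. -> .   bit 26 = 0  t=1,i=6
  ##..# -> .   bit 25 = 0  t=0,i=13
  ##... -> #   bit 24 = 1  t=1,i=12
  #.### -> .   bit 23 = 0  t=2,i=12
  #.##. -> #   bit 22 = 1  t=1,i=4
  #.#.# -> #   bit 21 = 1  t=2,i=10
  #.#.. -> .   bit 20 = 0  t=0,i=6
  #..## -> .   bit 19 = 0  t=1,i=9
  #..#. -> .   bit 18 = 0  t=0,i=0
  #...# -> #   bit 17 = 1  t=1,i=13
  #.... -> .   bit 16 = 0  t=0,i=8
  .#### -> .   bit 15 = 0  t=2,i=13
  .###. -> .   bit 14 = 0  t=3,i=9
  .##.# -> #   bit 13 = 1  t=1,i=2
  .##.. -> .   bit 12 = 0  t=0,i=12
  .#.## -> .   bit 11 = 0  t=2,i=11
  .#.#. -> #   bit 10 = 1  t=0,i=5
  .#..# -> #   bit 9 = 1  t=0,i=2
  .#... -> #   bit 8 = 1  t=0,i=7
  ..### -> .   bit 7 = 0  t=3,i=8
  ..##. -> #   bit 6 = 1  t=0,i=11
  ..#.# -> #   bit 5 = 1  t=0,i=4
  ..#.. -> #   bit 4 = 1  t=0,i=1
  ...## -> #   bit 3 = 1  t=0,i=10
  ...#. -> #   bit 2 = 1  t=3,i=3
  ....# -> .   bit 1 = 0  t=0,i=9
  ..... -> #   bit 0 = 1  t=3,i=0
  bits 00000001011000100010011101111101 = 23209853

23209853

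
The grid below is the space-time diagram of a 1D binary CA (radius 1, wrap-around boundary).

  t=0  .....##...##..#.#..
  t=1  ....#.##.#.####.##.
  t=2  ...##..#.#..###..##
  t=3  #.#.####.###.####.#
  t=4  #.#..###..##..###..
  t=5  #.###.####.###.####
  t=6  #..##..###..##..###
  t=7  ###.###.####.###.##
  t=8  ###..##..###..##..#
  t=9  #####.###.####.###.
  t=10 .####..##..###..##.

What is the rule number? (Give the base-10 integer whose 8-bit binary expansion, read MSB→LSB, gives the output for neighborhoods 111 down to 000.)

214

  ### -> #   bit 7 = 1  t=1,i=12
  ##. -> #   bit 6 = 1  t=0,i=6
  #.# -> .   bit 5 = 0  t=0,i=15
  #.. -> #   bit 4 = 1  t=0,i=7
  .## -> .   bit 3 = 0  t=0,i=5
  .#. -> #   bit 2 = 1  t=0,i=14
  ..# -> #   bit 1 = 1  t=0,i=4
  ... -> .   bit 0 = 0  t=0,i=0
  bits 11010110 = 214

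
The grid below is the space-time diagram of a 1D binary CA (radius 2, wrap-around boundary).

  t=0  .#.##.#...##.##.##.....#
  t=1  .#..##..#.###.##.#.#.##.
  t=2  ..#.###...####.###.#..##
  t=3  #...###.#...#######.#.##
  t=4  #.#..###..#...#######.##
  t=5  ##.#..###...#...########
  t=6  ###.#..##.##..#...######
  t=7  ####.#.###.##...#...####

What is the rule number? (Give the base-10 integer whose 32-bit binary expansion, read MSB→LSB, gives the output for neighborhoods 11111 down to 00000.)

4272124486

  nb #####: next=#  (t=3,i=14, bit31=1)
  nb ####.: next=#  (t=2,i=12, bit30=1)
  nb ###.#: next=#  (t=1,i=12, bit29=1)
  nb ###..: next=#  (t=2,i=6, bit28=1)
  nb ##.##: next=#  (t=0,i=12, bit27=1)
  nb ##.#.: next=#  (t=0,i=5, bit26=1)
  nb ##..#: next=#  (t=1,i=6, bit25=1)
  nb ##...: next=.  (t=0,i=18, bit24=0)
  nb #.###: next=#  (t=1,i=10, bit23=1)
  nb #.##.: next=.  (t=0,i=3, bit22=0)
  nb #.#.#: next=#  (t=0,i=1, bit21=1)
  nb #.#..: next=.  (t=0,i=6, bit20=0)
  nb #..##: next=.  (t=1,i=3, bit19=0)
  nb #..#.: next=.  (t=1,i=0, bit18=0)
  nb #...#: next=#  (t=0,i=8, bit17=1)
  nb #....: next=#  (t=0,i=19, bit16=1)
  nb .####: next=.  (t=2,i=11, bit15=0)
  nb .###.: next=#  (t=1,i=11, bit14=1)
  nb .##.#: next=#  (t=0,i=4, bit13=1)
  nb .##..: next=#  (t=0,i=17, bit12=1)
  nb .#.##: next=.  (t=0,i=2, bit11=0)
  nb .#.#.: next=.  (t=0,i=0, bit10=0)
  nb .#..#: next=#  (t=1,i=2, bit9=1)
  nb .#...: next=.  (t=0,i=7, bit8=0)
  nb ..###: next=.  (t=2,i=10, bit7=0)
  nb ..##.: next=#  (t=0,i=10, bit6=1)
  nb ..#.#: next=.  (t=0,i=23, bit5=0)
  nb ..#..: next=.  (t=1,i=1, bit4=0)
  nb ...##: next=.  (t=0,i=9, bit3=0)
  nb ...#.: next=#  (t=0,i=22, bit2=1)
  nb ....#: next=#  (t=0,i=21, bit1=1)
  nb .....: next=.  (t=0,i=20, bit0=0)
  bits 11111110101000110111001001000110 = 4272124486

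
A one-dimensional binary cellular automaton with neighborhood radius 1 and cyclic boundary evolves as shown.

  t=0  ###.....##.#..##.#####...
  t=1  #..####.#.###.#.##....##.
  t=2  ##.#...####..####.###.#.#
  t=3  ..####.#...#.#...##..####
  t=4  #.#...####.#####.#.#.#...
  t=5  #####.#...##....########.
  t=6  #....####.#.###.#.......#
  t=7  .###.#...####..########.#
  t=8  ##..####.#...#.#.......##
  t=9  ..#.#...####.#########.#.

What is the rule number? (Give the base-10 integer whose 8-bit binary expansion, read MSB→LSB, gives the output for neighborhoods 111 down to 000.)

  [7] ### => .  t=0,i=1
  [6] ##. => .  t=0,i=2
  [5] #.# => #  t=0,i=10
  [4] #.. => #  t=0,i=3
  [3] .## => #  t=0,i=0
  [2] .#. => #  t=0,i=11
  [1] ..# => .  t=0,i=7
  [0] ... => #  t=0,i=4
  bits 00111101 = 61

61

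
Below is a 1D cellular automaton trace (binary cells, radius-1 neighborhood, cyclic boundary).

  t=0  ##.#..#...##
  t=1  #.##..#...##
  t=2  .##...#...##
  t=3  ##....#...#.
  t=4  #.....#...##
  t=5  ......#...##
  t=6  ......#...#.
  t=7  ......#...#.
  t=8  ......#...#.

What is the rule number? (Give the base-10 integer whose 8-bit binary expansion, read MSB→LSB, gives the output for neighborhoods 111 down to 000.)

172

  ###|#  b7=1 t=0,i=0
  ##.|.  b6=0 t=0,i=1
  #.#|#  b5=1 t=0,i=2
  #..|.  b4=0 t=0,i=4
  .##|#  b3=1 t=0,i=10
  .#.|#  b2=1 t=0,i=3
  ..#|.  b1=0 t=0,i=5
  ...|.  b0=0 t=0,i=8
  bits 10101100 = 172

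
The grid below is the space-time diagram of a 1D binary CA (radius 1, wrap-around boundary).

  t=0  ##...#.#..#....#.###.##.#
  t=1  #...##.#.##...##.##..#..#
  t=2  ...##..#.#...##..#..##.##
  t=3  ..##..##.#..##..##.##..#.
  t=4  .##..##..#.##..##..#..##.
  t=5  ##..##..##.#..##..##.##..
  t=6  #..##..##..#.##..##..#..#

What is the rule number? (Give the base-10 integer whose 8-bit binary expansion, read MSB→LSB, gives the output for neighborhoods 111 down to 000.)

  ### -> #   bit 7 = 1  t=0,i=0
  ##. -> .   bit 6 = 0  t=0,i=1
  #.# -> .   bit 5 = 0  t=0,i=6
  #.. -> .   bit 4 = 0  t=0,i=2
  .## -> #   bit 3 = 1  t=0,i=17
  .#. -> #   bit 2 = 1  t=0,i=5
  ..# -> #   bit 1 = 1  t=0,i=4
  ... -> .   bit 0 = 0  t=0,i=3
  bits 10001110 = 142

142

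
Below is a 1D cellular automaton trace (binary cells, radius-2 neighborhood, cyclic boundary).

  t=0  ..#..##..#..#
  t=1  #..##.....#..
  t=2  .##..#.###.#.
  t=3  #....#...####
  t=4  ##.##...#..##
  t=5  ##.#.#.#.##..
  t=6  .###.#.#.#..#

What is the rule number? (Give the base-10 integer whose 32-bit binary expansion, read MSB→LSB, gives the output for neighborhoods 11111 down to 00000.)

4118290991

  nb #####: next=#  (t=3,i=11, bit31=1)
  nb ####.: next=#  (t=3,i=12, bit30=1)
  nb ###.#: next=#  (t=2,i=9, bit29=1)
  nb ###..: next=#  (t=3,i=0, bit28=1)
  nb ##.##: next=.  (t=4,i=2, bit27=0)
  nb ##.#.: next=#  (t=2,i=10, bit26=1)
  nb ##..#: next=.  (t=0,i=7, bit25=0)
  nb ##...: next=#  (t=1,i=5, bit24=1)
  nb #.###: next=.  (t=2,i=7, bit23=0)
  nb #.##.: next=#  (t=4,i=3, bit22=1)
  nb #.#.#: next=#  (t=5,i=3, bit21=1)
  nb #.#..: next=#  (t=2,i=11, bit20=1)
  nb #..##: next=#  (t=0,i=4, bit19=1)
  nb #..#.: next=.  (t=0,i=1, bit18=0)
  nb #...#: next=.  (t=3,i=7, bit17=0)
  nb #....: next=.  (t=1,i=6, bit16=0)
  nb .####: next=.  (t=3,i=10, bit15=0)
  nb .###.: next=.  (t=2,i=8, bit14=0)
  nb .##.#: next=#  (t=5,i=1, bit13=1)
  nb .##..: next=.  (t=0,i=6, bit12=0)
  nb .#.##: next=.  (t=2,i=6, bit11=0)
  nb .#.#.: next=.  (t=5,i=4, bit10=0)
  nb .#..#: next=#  (t=0,i=0, bit9=1)
  nb .#...: next=.  (t=3,i=6, bit8=0)
  nb ..###: next=.  (t=3,i=9, bit7=0)
  nb ..##.: next=.  (t=0,i=5, bit6=0)
  nb ..#.#: next=#  (t=2,i=5, bit5=1)
  nb ..#..: next=.  (t=0,i=2, bit4=0)
  nb ...##: next=#  (t=3,i=8, bit3=1)
  nb ...#.: next=#  (t=1,i=9, bit2=1)
  nb ....#: next=#  (t=1,i=8, bit1=1)
  nb .....: next=#  (t=1,i=7, bit0=1)
  bits 11110101011110000010001000101111 = 4118290991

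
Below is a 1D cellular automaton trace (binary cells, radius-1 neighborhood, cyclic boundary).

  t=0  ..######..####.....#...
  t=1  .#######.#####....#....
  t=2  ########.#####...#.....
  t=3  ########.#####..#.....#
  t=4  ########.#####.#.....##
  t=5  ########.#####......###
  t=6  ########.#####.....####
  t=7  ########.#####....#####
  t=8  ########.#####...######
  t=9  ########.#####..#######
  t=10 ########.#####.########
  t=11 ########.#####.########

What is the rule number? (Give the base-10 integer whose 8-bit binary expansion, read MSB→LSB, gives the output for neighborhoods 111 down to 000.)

  nb ###: next=#  (t=0,i=3, bit7=1)
  nb ##.: next=#  (t=0,i=7, bit6=1)
  nb #.#: next=.  (t=1,i=8, bit5=0)
  nb #..: next=.  (t=0,i=8, bit4=0)
  nb .##: next=#  (t=0,i=2, bit3=1)
  nb .#.: next=.  (t=0,i=19, bit2=0)
  nb ..#: next=#  (t=0,i=1, bit1=1)
  nb ...: next=.  (t=0,i=0, bit0=0)
  bits 11001010 = 202

202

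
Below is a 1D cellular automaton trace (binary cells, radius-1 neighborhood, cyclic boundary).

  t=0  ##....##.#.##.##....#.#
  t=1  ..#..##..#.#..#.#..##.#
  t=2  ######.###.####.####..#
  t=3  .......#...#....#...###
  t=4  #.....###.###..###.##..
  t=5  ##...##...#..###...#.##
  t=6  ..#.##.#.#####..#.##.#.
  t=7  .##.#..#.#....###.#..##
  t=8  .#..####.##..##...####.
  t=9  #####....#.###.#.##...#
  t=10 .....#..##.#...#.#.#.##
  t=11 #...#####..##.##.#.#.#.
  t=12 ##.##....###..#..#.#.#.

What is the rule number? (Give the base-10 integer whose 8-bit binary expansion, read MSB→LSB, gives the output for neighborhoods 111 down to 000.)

  nb ###: next=.  (t=0,i=0, bit7=0)
  nb ##.: next=.  (t=0,i=1, bit6=0)
  nb #.#: next=.  (t=0,i=8, bit5=0)
  nb #..: next=#  (t=0,i=2, bit4=1)
  nb .##: next=#  (t=0,i=6, bit3=1)
  nb .#.: next=#  (t=0,i=9, bit2=1)
  nb ..#: next=#  (t=0,i=5, bit1=1)
  nb ...: next=.  (t=0,i=3, bit0=0)
  bits 00011110 = 30

30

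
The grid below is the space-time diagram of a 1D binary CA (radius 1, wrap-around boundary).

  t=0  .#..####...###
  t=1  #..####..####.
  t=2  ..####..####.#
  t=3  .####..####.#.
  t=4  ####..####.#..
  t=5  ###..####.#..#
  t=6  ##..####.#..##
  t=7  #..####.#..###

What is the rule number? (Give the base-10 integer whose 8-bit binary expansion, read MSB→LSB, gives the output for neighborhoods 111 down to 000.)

171

  [7] ### => #  t=0,i=5
  [6] ##. => .  t=0,i=7
  [5] #.# => #  t=0,i=0
  [4] #.. => .  t=0,i=2
  [3] .## => #  t=0,i=4
  [2] .#. => .  t=0,i=1
  [1] ..# => #  t=0,i=3
  [0] ... => #  t=0,i=9
  bits 10101011 = 171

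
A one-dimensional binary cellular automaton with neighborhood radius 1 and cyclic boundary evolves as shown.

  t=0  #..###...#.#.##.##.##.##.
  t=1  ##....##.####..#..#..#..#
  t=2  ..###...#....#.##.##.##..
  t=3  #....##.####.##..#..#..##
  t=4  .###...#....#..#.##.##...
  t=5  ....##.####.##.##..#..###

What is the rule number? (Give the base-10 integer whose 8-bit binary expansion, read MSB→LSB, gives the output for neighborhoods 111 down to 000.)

53

  [7] ### => .  t=0,i=4
  [6] ##. => .  t=0,i=5
  [5] #.# => #  t=0,i=10
  [4] #.. => #  t=0,i=1
  [3] .## => .  t=0,i=3
  [2] .#. => #  t=0,i=0
  [1] ..# => .  t=0,i=2
  [0] ... => #  t=0,i=7
  bits 00110101 = 53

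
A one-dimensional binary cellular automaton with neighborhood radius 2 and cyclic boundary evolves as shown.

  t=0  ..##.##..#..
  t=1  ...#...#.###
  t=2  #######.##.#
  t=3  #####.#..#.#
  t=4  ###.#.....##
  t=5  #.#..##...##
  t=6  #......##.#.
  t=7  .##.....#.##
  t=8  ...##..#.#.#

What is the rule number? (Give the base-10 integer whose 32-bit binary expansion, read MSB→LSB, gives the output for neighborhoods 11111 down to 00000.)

3013848468

  #####|#  b31=1 t=2,i=1
  ####.|.  b30=0 t=2,i=5
  ###.#|#  b29=1 t=2,i=6
  ###..|#  b28=1 t=1,i=11
  ##.##|.  b27=0 t=0,i=4
  ##.#.|.  b26=0 t=3,i=5
  ##..#|#  b25=1 t=0,i=7
  ##...|#  b24=1 t=1,i=0
  #.###|#  b23=1 t=1,i=9
  #.##.|.  b22=0 t=0,i=5
  #.#.#|#  b21=1 t=6,i=10
  #.#..|.  b20=0 t=3,i=6
  #..##|.  b19=0 t=5,i=4
  #..#.|.  b18=0 t=0,i=8
  #...#|#  b17=1 t=1,i=1
  #....|#  b16=1 t=0,i=11
  .####|#  b15=1 t=2,i=0
  .###.|.  b14=0 t=1,i=10
  .##.#|#  b13=1 t=0,i=3
  .##..|.  b12=0 t=0,i=6
  .#.##|#  b11=1 t=1,i=8
  .#.#.|#  b10=1 t=6,i=11
  .#..#|.  b9=0 t=3,i=7
  .#...|#  b8=1 t=0,i=10
  ..###|#  b7=1 t=4,i=10
  ..##.|.  b6=0 t=0,i=2
  ..#.#|.  b5=0 t=1,i=7
  ..#..|#  b4=1 t=0,i=9
  ...##|.  b3=0 t=0,i=1
  ...#.|#  b2=1 t=1,i=2
  ....#|.  b1=0 t=0,i=0
  .....|.  b0=0 t=4,i=7
  bits 10110011101000111010110110010100 = 3013848468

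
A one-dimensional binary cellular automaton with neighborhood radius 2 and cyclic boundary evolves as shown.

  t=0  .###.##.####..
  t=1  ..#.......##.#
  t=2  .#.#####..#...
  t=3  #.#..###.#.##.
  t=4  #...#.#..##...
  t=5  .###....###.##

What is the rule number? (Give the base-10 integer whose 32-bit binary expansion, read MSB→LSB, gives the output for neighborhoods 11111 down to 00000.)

3492763973

  #####|#  b31=1 t=2,i=5
  ####.|#  b30=1 t=0,i=10
  ###.#|.  b29=0 t=0,i=3
  ###..|#  b28=1 t=0,i=11
  ##.##|.  b27=0 t=0,i=4
  ##.#.|.  b26=0 t=1,i=12
  ##..#|.  b25=0 t=2,i=8
  ##...|.  b24=0 t=0,i=12
  #.###|.  b23=0 t=0,i=8
  #.##.|.  b22=0 t=0,i=5
  #.#.#|#  b21=1 t=3,i=0
  #.#..|.  b20=0 t=1,i=13
  #..##|#  b19=1 t=3,i=4
  #..#.|#  b18=1 t=1,i=1
  #...#|#  b17=1 t=0,i=13
  #....|#  b16=1 t=1,i=4
  .####|.  b15=0 t=0,i=9
  .###.|#  b14=1 t=0,i=2
  .##.#|.  b13=0 t=0,i=6
  .##..|#  b12=1 t=4,i=10
  .#.##|#  b11=1 t=2,i=2
  .#.#.|.  b10=0 t=3,i=1
  .#..#|.  b9=0 t=1,i=0
  .#...|#  b8=1 t=1,i=3
  ..###|.  b7=0 t=0,i=1
  ..##.|#  b6=1 t=1,i=10
  ..#.#|.  b5=0 t=2,i=1
  ..#..|.  b4=0 t=1,i=2
  ...##|.  b3=0 t=0,i=0
  ...#.|#  b2=1 t=2,i=0
  ....#|.  b1=0 t=1,i=8
  .....|#  b0=1 t=1,i=5
  bits 11010000001011110101100101000101 = 3492763973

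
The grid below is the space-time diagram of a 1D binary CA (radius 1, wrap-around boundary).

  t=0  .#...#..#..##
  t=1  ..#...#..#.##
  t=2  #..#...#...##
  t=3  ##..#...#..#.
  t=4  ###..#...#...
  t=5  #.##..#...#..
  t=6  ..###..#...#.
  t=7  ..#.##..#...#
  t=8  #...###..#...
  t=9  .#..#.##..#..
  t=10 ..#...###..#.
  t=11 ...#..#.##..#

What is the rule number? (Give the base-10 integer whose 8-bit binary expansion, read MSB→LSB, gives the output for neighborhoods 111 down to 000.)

  ### -> .   bit 7 = 0  t=2,i=12
  ##. -> #   bit 6 = 1  t=0,i=12
  #.# -> .   bit 5 = 0  t=0,i=0
  #.. -> #   bit 4 = 1  t=0,i=2
  .## -> #   bit 3 = 1  t=0,i=11
  .#. -> .   bit 2 = 0  t=0,i=1
  ..# -> .   bit 1 = 0  t=0,i=4
  ... -> .   bit 0 = 0  t=0,i=3
  bits 01011000 = 88

88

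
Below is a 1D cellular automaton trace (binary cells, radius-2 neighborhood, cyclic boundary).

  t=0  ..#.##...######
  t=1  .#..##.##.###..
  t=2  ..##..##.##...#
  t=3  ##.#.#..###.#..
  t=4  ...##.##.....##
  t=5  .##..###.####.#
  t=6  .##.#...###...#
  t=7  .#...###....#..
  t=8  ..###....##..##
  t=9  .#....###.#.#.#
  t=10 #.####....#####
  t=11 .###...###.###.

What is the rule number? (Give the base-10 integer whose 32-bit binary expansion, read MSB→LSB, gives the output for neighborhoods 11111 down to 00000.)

  ##### -> #   bit 31 = 1  t=0,i=11
  ####. -> .   bit 30 = 0  t=0,i=13
  ###.# -> .   bit 29 = 0  t=3,i=10
  ###.. -> .   bit 28 = 0  t=0,i=14
  ##.## -> #   bit 27 = 1  t=1,i=6
  ##.#. -> .   bit 26 = 0  t=3,i=2
  ##..# -> .   bit 25 = 0  t=0,i=0
  ##... -> .   bit 24 = 0  t=0,i=6
  #.### -> #   bit 23 = 1  t=1,i=10
  #.##. -> #   bit 22 = 1  t=0,i=4
  #.#.# -> #   bit 21 = 1  t=3,i=3
  #.#.. -> .   bit 20 = 0  t=3,i=5
  #..## -> #   bit 19 = 1  t=1,i=3
  #..#. -> #   bit 18 = 1  t=0,i=1
  #...# -> #   bit 17 = 1  t=0,i=7
  #.... -> #   bit 16 = 1  t=4,i=9
  .#### -> #   bit 15 = 1  t=0,i=10
  .###. -> .   bit 14 = 0  t=1,i=11
  .##.# -> .   bit 13 = 0  t=1,i=5
  .##.. -> #   bit 12 = 1  t=0,i=5
  .#.## -> .   bit 11 = 0  t=0,i=3
  .#.#. -> #   bit 10 = 1  t=3,i=4
  .#..# -> #   bit 9 = 1  t=1,i=2
  .#... -> #   bit 8 = 1  t=6,i=5
  ..### -> .   bit 7 = 0  t=0,i=9
  ..##. -> .   bit 6 = 0  t=1,i=4
  ..#.# -> .   bit 5 = 0  t=0,i=2
  ..#.. -> .   bit 4 = 0  t=1,i=1
  ...## -> #   bit 3 = 1  t=0,i=8
  ...#. -> .   bit 2 = 0  t=1,i=0
  ....# -> #   bit 1 = 1  t=4,i=11
  ..... -> #   bit 0 = 1  t=4,i=10
  bits 10001000111011111001011100001011 = 2297403147

2297403147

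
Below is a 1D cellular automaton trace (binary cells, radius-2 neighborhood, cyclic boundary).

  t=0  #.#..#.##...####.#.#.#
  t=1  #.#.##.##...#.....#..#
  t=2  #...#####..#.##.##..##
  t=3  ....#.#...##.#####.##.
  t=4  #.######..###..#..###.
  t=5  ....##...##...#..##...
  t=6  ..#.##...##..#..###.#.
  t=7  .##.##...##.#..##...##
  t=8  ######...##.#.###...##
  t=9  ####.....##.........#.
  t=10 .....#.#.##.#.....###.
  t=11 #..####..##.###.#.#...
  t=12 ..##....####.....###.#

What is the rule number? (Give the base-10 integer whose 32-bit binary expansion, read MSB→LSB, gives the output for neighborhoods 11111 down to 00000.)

  nb #####: next=#  (t=2,i=6, bit31=1)
  nb ####.: next=.  (t=0,i=14, bit30=0)
  nb ###.#: next=.  (t=0,i=15, bit29=0)
  nb ###..: next=.  (t=2,i=0, bit28=0)
  nb ##.##: next=#  (t=1,i=6, bit27=1)
  nb ##.#.: next=.  (t=0,i=1, bit26=0)
  nb ##..#: next=.  (t=2,i=9, bit25=0)
  nb ##...: next=.  (t=0,i=9, bit24=0)
  nb #.###: next=.  (t=3,i=13, bit23=0)
  nb #.##.: next=#  (t=0,i=7, bit22=1)
  nb #.#.#: next=.  (t=0,i=17, bit21=0)
  nb #.#..: next=#  (t=0,i=2, bit20=1)
  nb #..##: next=#  (t=1,i=20, bit19=1)
  nb #..#.: next=#  (t=0,i=4, bit18=1)
  nb #...#: next=.  (t=0,i=10, bit17=0)
  nb #....: next=#  (t=1,i=14, bit16=1)
  nb .####: next=.  (t=0,i=13, bit15=0)
  nb .###.: next=.  (t=2,i=21, bit14=0)
  nb .##.#: next=#  (t=0,i=0, bit13=1)
  nb .##..: next=#  (t=0,i=8, bit12=1)
  nb .#.##: next=.  (t=0,i=6, bit11=0)
  nb .#.#.: next=#  (t=0,i=18, bit10=1)
  nb .#..#: next=.  (t=0,i=3, bit9=0)
  nb .#...: next=#  (t=1,i=13, bit8=1)
  nb ..###: next=#  (t=0,i=12, bit7=1)
  nb ..##.: next=#  (t=1,i=21, bit6=1)
  nb ..#.#: next=#  (t=0,i=5, bit5=1)
  nb ..#..: next=.  (t=1,i=12, bit4=0)
  nb ...##: next=.  (t=0,i=11, bit3=0)
  nb ...#.: next=#  (t=1,i=11, bit2=1)
  nb ....#: next=#  (t=1,i=16, bit1=1)
  nb .....: next=.  (t=1,i=15, bit0=0)
  bits 10001000010111010011010111100110 = 2287810022

2287810022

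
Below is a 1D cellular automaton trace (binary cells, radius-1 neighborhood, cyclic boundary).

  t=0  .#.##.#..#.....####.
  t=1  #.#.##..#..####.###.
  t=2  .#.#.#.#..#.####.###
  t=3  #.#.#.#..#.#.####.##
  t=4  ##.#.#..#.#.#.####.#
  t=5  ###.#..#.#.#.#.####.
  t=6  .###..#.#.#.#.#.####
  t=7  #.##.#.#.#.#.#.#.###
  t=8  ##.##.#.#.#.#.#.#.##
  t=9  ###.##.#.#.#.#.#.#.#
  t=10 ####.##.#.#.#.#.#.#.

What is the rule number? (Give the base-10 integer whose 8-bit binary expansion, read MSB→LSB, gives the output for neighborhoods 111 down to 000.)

  ###|#  b7=1 t=0,i=16
  ##.|#  b6=1 t=0,i=4
  #.#|#  b5=1 t=0,i=2
  #..|.  b4=0 t=0,i=7
  .##|.  b3=0 t=0,i=3
  .#.|.  b2=0 t=0,i=1
  ..#|#  b1=1 t=0,i=0
  ...|#  b0=1 t=0,i=11
  bits 11100011 = 227

227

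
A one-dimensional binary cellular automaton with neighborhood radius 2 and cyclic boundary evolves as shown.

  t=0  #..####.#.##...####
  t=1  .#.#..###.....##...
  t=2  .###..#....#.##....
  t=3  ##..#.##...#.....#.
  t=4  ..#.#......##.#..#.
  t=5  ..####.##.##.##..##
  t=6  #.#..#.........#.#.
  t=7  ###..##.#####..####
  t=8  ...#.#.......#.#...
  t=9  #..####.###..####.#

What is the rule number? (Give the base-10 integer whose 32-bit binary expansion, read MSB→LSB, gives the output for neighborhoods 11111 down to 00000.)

  ##### -> .   bit 31 = 0  t=0,i=17
  ####. -> .   bit 30 = 0  t=0,i=5
  ###.# -> #   bit 29 = 1  t=0,i=6
  ###.. -> .   bit 28 = 0  t=0,i=0
  ##.## -> .   bit 27 = 0  t=5,i=6
  ##.#. -> #   bit 26 = 1  t=0,i=7
  ##..# -> #   bit 25 = 1  t=0,i=1
  ##... -> .   bit 24 = 0  t=0,i=12
  #.### -> .   bit 23 = 0  t=7,i=8
  #.##. -> .   bit 22 = 0  t=0,i=10
  #.#.# -> #   bit 21 = 1  t=0,i=8
  #.#.. -> #   bit 20 = 1  t=1,i=3
  #..## -> .   bit 19 = 0  t=0,i=2
  #..#. -> .   bit 18 = 0  t=2,i=5
  #...# -> .   bit 17 = 0  t=0,i=13
  #.... -> .   bit 16 = 0  t=1,i=10
  .#### -> .   bit 15 = 0  t=0,i=4
  .###. -> .   bit 14 = 0  t=1,i=7
  .##.# -> .   bit 13 = 0  t=4,i=12
  .##.. -> .   bit 12 = 0  t=0,i=11
  .#.## -> .   bit 11 = 0  t=0,i=9
  .#.#. -> #   bit 10 = 1  t=1,i=2
  .#..# -> .   bit 9 = 0  t=1,i=4
  .#... -> #   bit 8 = 1  t=2,i=7
  ..### -> #   bit 7 = 1  t=0,i=3
  ..##. -> #   bit 6 = 1  t=1,i=14
  ..#.# -> #   bit 5 = 1  t=1,i=1
  ..#.. -> #   bit 4 = 1  t=2,i=6
  ...## -> #   bit 3 = 1  t=0,i=14
  ...#. -> .   bit 2 = 0  t=1,i=0
  ....# -> .   bit 1 = 0  t=1,i=12
  ..... -> #   bit 0 = 1  t=1,i=11
  bits 00100110001100000000010111111001 = 640681465

640681465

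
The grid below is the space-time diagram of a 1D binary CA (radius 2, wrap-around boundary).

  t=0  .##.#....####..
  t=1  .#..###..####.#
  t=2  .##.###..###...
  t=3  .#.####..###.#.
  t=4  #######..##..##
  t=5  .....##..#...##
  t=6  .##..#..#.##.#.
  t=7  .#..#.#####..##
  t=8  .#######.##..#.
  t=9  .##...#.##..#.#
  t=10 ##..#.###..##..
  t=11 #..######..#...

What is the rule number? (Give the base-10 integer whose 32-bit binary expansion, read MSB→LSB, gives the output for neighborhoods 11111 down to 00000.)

  #####|.  b31=0 t=4,i=0
  ####.|#  b30=1 t=0,i=11
  ###.#|.  b29=0 t=1,i=12
  ###..|#  b28=1 t=0,i=12
  ##.##|#  b27=1 t=2,i=3
  ##.#.|.  b26=0 t=0,i=3
  ##..#|.  b25=0 t=1,i=7
  ##...|.  b24=0 t=0,i=13
  #.###|#  b23=1 t=2,i=4
  #.##.|#  b22=1 t=6,i=10
  #.#.#|.  b21=0 t=1,i=14
  #.#..|#  b20=1 t=0,i=4
  #..##|.  b19=0 t=1,i=3
  #..#.|#  b18=1 t=3,i=0
  #...#|#  b17=1 t=0,i=14
  #....|#  b16=1 t=0,i=6
  .####|#  b15=1 t=0,i=10
  .###.|#  b14=1 t=1,i=5
  .##.#|.  b13=0 t=0,i=2
  .##..|.  b12=0 t=4,i=10
  .#.##|#  b11=1 t=3,i=2
  .#.#.|.  b10=0 t=1,i=0
  .#..#|#  b9=1 t=1,i=2
  .#...|#  b8=1 t=0,i=5
  ..###|#  b7=1 t=0,i=9
  ..##.|#  b6=1 t=0,i=1
  ..#.#|#  b5=1 t=3,i=1
  ..#..|.  b4=0 t=5,i=9
  ...##|.  b3=0 t=0,i=0
  ...#.|.  b2=0 t=9,i=5
  ....#|.  b1=0 t=0,i=7
  .....|#  b0=1 t=5,i=2
  bits 01011000110101111100101111100001 = 1490537441

1490537441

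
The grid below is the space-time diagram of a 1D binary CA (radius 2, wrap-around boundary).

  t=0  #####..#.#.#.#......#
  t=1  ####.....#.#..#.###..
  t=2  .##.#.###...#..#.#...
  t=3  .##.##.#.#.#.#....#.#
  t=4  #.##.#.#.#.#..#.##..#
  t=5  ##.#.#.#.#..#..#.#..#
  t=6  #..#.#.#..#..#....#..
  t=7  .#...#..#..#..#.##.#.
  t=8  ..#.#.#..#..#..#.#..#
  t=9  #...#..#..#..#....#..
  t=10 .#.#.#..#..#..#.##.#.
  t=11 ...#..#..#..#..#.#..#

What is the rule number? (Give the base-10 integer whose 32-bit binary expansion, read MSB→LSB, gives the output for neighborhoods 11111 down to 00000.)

3374381895

  #####|#  b31=1 t=0,i=1
  ####.|#  b30=1 t=0,i=3
  ###.#|.  b29=0 t=5,i=1
  ###..|.  b28=0 t=0,i=4
  ##.##|#  b27=1 t=3,i=3
  ##.#.|.  b26=0 t=2,i=3
  ##..#|.  b25=0 t=0,i=5
  ##...|#  b24=1 t=1,i=4
  #.###|.  b23=0 t=1,i=16
  #.##.|.  b22=0 t=3,i=1
  #.#.#|#  b21=1 t=0,i=9
  #.#..|.  b20=0 t=0,i=13
  #..##|.  b19=0 t=1,i=20
  #..#.|.  b18=0 t=0,i=6
  #...#|.  b17=0 t=2,i=10
  #....|.  b16=0 t=0,i=15
  .####|#  b15=1 t=0,i=0
  .###.|#  b14=1 t=1,i=17
  .##.#|#  b13=1 t=2,i=2
  .##..|#  b12=1 t=4,i=17
  .#.##|#  b11=1 t=1,i=15
  .#.#.|.  b10=0 t=0,i=8
  .#..#|#  b9=1 t=1,i=12
  .#...|#  b8=1 t=0,i=14
  ..###|.  b7=0 t=0,i=20
  ..##.|#  b6=1 t=2,i=1
  ..#.#|.  b5=0 t=0,i=7
  ..#..|.  b4=0 t=2,i=12
  ...##|.  b3=0 t=0,i=19
  ...#.|#  b2=1 t=1,i=8
  ....#|#  b1=1 t=0,i=18
  .....|#  b0=1 t=0,i=16
  bits 11001001001000001111101101000111 = 3374381895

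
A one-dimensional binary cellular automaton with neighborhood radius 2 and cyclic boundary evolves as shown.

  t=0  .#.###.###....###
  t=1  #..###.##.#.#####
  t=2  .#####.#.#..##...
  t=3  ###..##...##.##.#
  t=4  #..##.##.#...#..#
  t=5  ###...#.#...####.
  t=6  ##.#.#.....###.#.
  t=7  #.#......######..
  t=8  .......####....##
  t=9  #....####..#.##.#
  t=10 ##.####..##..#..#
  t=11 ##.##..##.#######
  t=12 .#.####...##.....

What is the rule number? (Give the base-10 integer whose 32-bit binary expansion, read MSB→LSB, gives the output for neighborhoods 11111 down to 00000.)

667734686

  #####|.  b31=0 t=1,i=14
  ####.|.  b30=0 t=1,i=16
  ###.#|#  b29=1 t=0,i=5
  ###..|.  b28=0 t=0,i=9
  ##.##|.  b27=0 t=0,i=6
  ##.#.|#  b26=1 t=0,i=0
  ##..#|#  b25=1 t=1,i=1
  ##...|#  b24=1 t=0,i=10
  #.###|#  b23=1 t=0,i=3
  #.##.|#  b22=1 t=1,i=7
  #.#.#|.  b21=0 t=0,i=1
  #.#..|.  b20=0 t=2,i=9
  #..##|#  b19=1 t=1,i=2
  #..#.|#  b18=1 t=7,i=16
  #...#|.  b17=0 t=3,i=8
  #....|.  b16=0 t=0,i=11
  .####|#  b15=1 t=1,i=13
  .###.|#  b14=1 t=0,i=4
  .##.#|.  b13=0 t=1,i=8
  .##..|#  b12=1 t=2,i=13
  .#.##|.  b11=0 t=0,i=2
  .#.#.|.  b10=0 t=2,i=8
  .#..#|#  b9=1 t=2,i=10
  .#...|.  b8=0 t=4,i=10
  ..###|#  b7=1 t=0,i=14
  ..##.|.  b6=0 t=2,i=12
  ..#.#|.  b5=0 t=5,i=6
  ..#..|#  b4=1 t=4,i=13
  ...##|#  b3=1 t=0,i=13
  ...#.|#  b2=1 t=4,i=12
  ....#|#  b1=1 t=0,i=12
  .....|.  b0=0 t=6,i=8
  bits 00100111110011001101001010011110 = 667734686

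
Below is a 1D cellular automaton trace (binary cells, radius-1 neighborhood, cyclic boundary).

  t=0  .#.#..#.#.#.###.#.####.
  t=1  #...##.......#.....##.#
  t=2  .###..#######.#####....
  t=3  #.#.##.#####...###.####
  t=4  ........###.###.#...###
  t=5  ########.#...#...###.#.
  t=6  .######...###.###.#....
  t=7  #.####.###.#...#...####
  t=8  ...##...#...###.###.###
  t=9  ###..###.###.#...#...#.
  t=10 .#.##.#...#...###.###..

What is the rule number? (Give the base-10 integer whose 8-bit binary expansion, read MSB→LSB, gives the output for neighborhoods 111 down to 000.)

  nb ###: next=#  (t=0,i=13, bit7=1)
  nb ##.: next=.  (t=0,i=14, bit6=0)
  nb #.#: next=.  (t=0,i=2, bit5=0)
  nb #..: next=#  (t=0,i=4, bit4=1)
  nb .##: next=.  (t=0,i=12, bit3=0)
  nb .#.: next=.  (t=0,i=1, bit2=0)
  nb ..#: next=#  (t=0,i=0, bit1=1)
  nb ...: next=#  (t=1,i=2, bit0=1)
  bits 10010011 = 147

147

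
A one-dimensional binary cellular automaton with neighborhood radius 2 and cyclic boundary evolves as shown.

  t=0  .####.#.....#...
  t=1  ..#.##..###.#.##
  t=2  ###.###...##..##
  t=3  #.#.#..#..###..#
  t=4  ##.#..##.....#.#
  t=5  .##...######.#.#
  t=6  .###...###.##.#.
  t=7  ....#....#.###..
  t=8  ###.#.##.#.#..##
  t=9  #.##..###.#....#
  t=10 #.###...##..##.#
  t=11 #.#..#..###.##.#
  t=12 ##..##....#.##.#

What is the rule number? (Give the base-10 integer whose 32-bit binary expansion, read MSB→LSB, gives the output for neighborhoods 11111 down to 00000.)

2814751859

  ##### -> #   bit 31 = 1  t=2,i=0
  ####. -> .   bit 30 = 0  t=0,i=3
  ###.# -> #   bit 29 = 1  t=0,i=4
  ###.. -> .   bit 28 = 0  t=2,i=6
  ##.## -> .   bit 27 = 0  t=2,i=3
  ##.#. -> #   bit 26 = 1  t=0,i=5
  ##..# -> #   bit 25 = 1  t=1,i=0
  ##... -> #   bit 24 = 1  t=2,i=7
  #.### -> #   bit 23 = 1  t=2,i=4
  #.##. -> #   bit 22 = 1  t=1,i=4
  #.#.# -> .   bit 21 = 0  t=1,i=12
  #.#.. -> .   bit 20 = 0  t=0,i=6
  #..## -> .   bit 19 = 0  t=1,i=7
  #..#. -> #   bit 18 = 1  t=1,i=1
  #...# -> .   bit 17 = 0  t=2,i=8
  #.... -> #   bit 16 = 1  t=0,i=8
  .#### -> #   bit 15 = 1  t=0,i=2
  .###. -> .   bit 14 = 0  t=1,i=9
  .##.# -> #   bit 13 = 1  t=3,i=0
  .##.. -> #   bit 12 = 1  t=1,i=5
  .#.## -> .   bit 11 = 0  t=1,i=3
  .#.#. -> #   bit 10 = 1  t=3,i=3
  .#..# -> .   bit 9 = 0  t=3,i=5
  .#... -> .   bit 8 = 0  t=0,i=7
  ..### -> .   bit 7 = 0  t=0,i=1
  ..##. -> #   bit 6 = 1  t=2,i=10
  ..#.# -> #   bit 5 = 1  t=1,i=2
  ..#.. -> #   bit 4 = 1  t=0,i=12
  ...## -> .   bit 3 = 0  t=0,i=0
  ...#. -> .   bit 2 = 0  t=0,i=11
  ....# -> #   bit 1 = 1  t=0,i=10
  ..... -> #   bit 0 = 1  t=0,i=9
  bits 10100111110001011011010001110011 = 2814751859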